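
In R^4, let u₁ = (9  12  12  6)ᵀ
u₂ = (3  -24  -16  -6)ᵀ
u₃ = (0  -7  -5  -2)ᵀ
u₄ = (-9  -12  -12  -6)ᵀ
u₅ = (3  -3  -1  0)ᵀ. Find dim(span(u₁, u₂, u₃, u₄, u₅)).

dim = 2

Form the matrix with u₁, u₂, u₃, u₄, u₅ as columns and reduce.
The echelon form has 2 nonzero rows, so the rank is 2.
(With 5 elements in a 4-dimensional space the rank is at most 4.)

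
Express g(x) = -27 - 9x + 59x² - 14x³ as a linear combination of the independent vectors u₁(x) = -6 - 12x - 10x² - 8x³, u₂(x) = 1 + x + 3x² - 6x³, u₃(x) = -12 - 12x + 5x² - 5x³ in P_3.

Work in coordinates with respect to the standard basis {1, x, …, x³}.
Set up the augmented matrix [u₁ | u₂ | u₃ | g] and row-reduce.
The system has the unique solution (a₁, a₂, a₃) = (-3, 3, 4).

g = -3u₁ + 3u₂ + 4u₃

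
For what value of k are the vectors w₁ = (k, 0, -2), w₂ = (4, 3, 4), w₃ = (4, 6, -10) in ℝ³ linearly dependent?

k = -4/9

Place the vectors as rows of a 3×3 matrix; dependence ⇔ determinant zero.
The determinant works out to -54*k - 24.
Solving -54*k - 24 = 0 yields k = -4/9.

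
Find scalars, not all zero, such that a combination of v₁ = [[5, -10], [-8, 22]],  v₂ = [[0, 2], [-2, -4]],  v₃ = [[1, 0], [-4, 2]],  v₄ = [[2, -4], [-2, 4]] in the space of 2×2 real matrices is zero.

Pass to coordinate vectors relative to the basis {E₁₁, E₁₂, E₂₁, E₂₂}.
Row-reduce the matrix with v₁, v₂, v₃, v₄ as columns; the null space gives the coefficients.
A generator of the null space is (1, 3, -3, -1).

v₁ + 3v₂ - 3v₃ - v₄ = 0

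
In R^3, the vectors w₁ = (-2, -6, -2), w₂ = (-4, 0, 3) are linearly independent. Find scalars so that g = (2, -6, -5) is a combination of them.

Since w₁, w₂ are independent, the coefficients expressing g are uniquely determined by a linear system.
Row-reducing the augmented matrix gives the unique coefficients (α₁, α₂) = (1, -1).

g = w₁ - w₂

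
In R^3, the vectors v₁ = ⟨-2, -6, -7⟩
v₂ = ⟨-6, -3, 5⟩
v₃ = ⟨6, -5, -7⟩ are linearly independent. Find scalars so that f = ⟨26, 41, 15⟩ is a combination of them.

f = -4v₁ - 4v₂ - v₃

Write f = c₁v₁ + … + c₃v₃ and equate components.
The system has the unique solution (c₁, c₂, c₃) = (-4, -4, -1).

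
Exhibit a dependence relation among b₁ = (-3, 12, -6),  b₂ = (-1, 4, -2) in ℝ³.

Row-reduce the matrix with b₁, b₂ as columns; the null space gives the coefficients.
One solution (up to scaling) is (1, -3).

b₁ - 3b₂ = 0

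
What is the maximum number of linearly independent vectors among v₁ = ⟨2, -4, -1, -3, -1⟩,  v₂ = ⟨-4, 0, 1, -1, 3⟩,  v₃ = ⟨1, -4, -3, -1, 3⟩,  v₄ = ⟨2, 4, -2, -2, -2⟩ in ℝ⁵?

Form the matrix with v₁, v₂, v₃, v₄ as columns and reduce.
The echelon form has 4 nonzero rows, so the rank is 4.

4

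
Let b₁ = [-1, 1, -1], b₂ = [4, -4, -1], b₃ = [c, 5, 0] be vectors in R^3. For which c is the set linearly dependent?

Place the vectors as rows of a 3×3 matrix; dependence ⇔ determinant zero.
Cofactor expansion gives det = -5*c - 25.
Setting this to zero gives c = -5.

c = -5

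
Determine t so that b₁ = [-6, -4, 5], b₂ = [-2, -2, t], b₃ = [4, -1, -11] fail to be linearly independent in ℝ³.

The vectors are dependent exactly when the determinant of the matrix with rows b₁, b₂, b₃ vanishes.
Expanding, det = 6 - 22*t.
Solving 6 - 22*t = 0 yields t = 3/11.

t = 3/11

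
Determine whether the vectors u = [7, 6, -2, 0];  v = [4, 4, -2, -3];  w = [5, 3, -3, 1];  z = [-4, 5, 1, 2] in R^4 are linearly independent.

linearly independent

The matrix [u|v|w|z] has determinant -360.
A nonzero determinant means the columns are linearly independent.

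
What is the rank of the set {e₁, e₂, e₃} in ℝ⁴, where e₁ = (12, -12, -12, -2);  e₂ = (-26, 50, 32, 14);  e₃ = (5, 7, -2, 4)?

Put the 4×3 matrix [e₁|e₂|e₃] into echelon form.
Exactly 2 pivots survive; hence the rank is 2.

rank 2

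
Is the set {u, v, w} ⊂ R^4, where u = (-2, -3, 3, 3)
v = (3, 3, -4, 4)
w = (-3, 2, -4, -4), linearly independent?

linearly independent

Place the vectors as rows of a 3×4 matrix and reduce to echelon form.
The reduction yields 3 nonzero rows, so the rank is 3.
Since rank = 3 (the number of vectors), the set is linearly independent.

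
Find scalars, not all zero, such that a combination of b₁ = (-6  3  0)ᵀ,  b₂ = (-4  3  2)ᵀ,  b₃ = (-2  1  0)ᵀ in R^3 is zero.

Solve the homogeneous system with b₁, b₂, b₃ as columns by row-reducing the coefficient matrix.
One solution (up to scaling) is (1, 0, -3).

b₁ - 3b₃ = 0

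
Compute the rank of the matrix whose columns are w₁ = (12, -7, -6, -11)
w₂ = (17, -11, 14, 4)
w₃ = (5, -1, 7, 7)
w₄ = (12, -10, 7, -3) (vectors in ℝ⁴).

3

Row-reduce the 4×4 matrix with these as rows.
Exactly 3 pivots survive; hence the rank is 3.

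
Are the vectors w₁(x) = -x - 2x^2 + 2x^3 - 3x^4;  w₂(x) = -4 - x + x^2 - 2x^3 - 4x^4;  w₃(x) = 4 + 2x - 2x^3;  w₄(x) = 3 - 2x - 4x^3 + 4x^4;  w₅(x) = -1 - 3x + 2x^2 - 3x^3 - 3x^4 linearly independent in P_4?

linearly independent

Write each element as a coordinate vector in ℝ⁵ using {1, x, …, x^4}.
Row-reduce the matrix whose columns are w₁, w₂, w₃, w₄, w₅.
The reduction yields 5 nonzero rows, so the rank is 5.
Since rank = 5 (the number of vectors), the set is linearly independent.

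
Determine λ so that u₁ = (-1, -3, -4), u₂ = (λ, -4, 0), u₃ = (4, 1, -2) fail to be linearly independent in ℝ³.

Dependence holds iff the 3×3 matrix [u₁ u₂ u₃] is singular.
Cofactor expansion gives det = -10*λ - 72.
This vanishes exactly when λ = -36/5.

λ = -36/5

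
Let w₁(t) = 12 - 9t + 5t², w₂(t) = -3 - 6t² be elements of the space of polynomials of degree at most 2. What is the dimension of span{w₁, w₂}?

Pass to coordinate vectors with respect to the basis {1, t, t²}.
Form the matrix with w₁, w₂ as columns and reduce.
There are 2 pivot columns, so rank = 2.

dim = 2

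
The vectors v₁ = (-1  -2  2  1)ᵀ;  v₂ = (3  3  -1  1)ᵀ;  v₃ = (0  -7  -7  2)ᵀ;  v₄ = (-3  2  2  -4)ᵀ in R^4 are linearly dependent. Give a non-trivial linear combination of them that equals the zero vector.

Write the vectors as columns of a matrix and find a nonzero vector in its null space.
One solution (up to scaling) is (3, 3, 1, 2).

3v₁ + 3v₂ + v₃ + 2v₄ = 0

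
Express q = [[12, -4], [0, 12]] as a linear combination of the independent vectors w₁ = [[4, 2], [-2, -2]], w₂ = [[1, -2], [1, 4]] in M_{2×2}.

q = 2w₁ + 4w₂

Identify each element with its coordinate vector in ℝ⁴ via {E₁₁, E₁₂, E₂₁, E₂₂}.
Solve the system with w₁, w₂ as columns and q as the right-hand side.
Back-substitution yields (c₁, c₂) = (2, 4).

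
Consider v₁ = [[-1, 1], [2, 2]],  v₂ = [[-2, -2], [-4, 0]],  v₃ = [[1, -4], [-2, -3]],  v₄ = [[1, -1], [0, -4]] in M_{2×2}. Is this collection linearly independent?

Take coordinates with respect to the standard basis {E₁₁, E₁₂, E₂₁, E₂₂}.
Form the 4×4 matrix with these as columns; its determinant is -64.
A nonzero determinant means the columns are linearly independent.

linearly independent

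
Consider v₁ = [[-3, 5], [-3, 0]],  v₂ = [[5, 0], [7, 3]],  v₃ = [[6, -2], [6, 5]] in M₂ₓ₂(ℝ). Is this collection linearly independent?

linearly independent

Take coordinates with respect to the standard basis {E₁₁, E₁₂, E₂₁, E₂₂}.
Place the vectors as rows of a 3×4 matrix and reduce to echelon form.
The reduction yields 3 nonzero rows, so the rank is 3.
Since rank = 3 (the number of vectors), the set is linearly independent.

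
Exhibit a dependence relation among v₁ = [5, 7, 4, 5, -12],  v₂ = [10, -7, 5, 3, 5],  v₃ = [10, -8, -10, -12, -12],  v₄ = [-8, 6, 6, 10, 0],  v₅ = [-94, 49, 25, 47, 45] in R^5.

2v₁ + 3v₂ + 3v₃ - 3v₄ + v₅ = 0

Solve the homogeneous system with v₁, v₂, v₃, v₄, v₅ as columns by row-reducing the coefficient matrix.
A generator of the null space is (2, 3, 3, -3, 1).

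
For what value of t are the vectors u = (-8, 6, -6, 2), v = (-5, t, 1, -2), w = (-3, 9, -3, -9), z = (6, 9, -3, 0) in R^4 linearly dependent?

t = -39/11

Place the vectors as rows of a 4×4 matrix; dependence ⇔ determinant zero.
Cofactor expansion gives det = 594*t + 2106.
This vanishes exactly when t = -39/11.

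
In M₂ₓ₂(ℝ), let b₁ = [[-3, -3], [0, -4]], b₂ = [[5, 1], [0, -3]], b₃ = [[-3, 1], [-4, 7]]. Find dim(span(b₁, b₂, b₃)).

Pass to coordinate vectors with respect to the basis {E₁₁, E₁₂, E₂₁, E₂₂}.
Form the matrix with b₁, b₂, b₃ as columns and reduce.
The echelon form has 3 nonzero rows, so the rank is 3.

dim = 3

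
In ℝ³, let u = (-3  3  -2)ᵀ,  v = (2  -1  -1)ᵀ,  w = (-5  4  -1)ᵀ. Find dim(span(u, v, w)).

dim = 2

Row-reduce the 3×3 matrix with these as rows.
The echelon form has 2 nonzero rows, so the rank is 2.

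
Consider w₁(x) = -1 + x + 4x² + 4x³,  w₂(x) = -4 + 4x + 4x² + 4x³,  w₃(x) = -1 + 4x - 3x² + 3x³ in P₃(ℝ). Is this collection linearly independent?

Write each element as a coordinate vector in ℝ⁴ using {1, x, …, x³}.
Row-reduce the matrix whose columns are w₁, w₂, w₃.
The reduction yields 3 nonzero rows, so the rank is 3.
Since rank = 3 (the number of vectors), the set is linearly independent.

linearly independent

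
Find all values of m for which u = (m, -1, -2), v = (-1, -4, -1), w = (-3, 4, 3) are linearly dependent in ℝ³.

The vectors are dependent exactly when the determinant of the matrix with rows u, v, w vanishes.
Cofactor expansion gives det = 26 - 8*m.
Solving 26 - 8*m = 0 yields m = 13/4.

m = 13/4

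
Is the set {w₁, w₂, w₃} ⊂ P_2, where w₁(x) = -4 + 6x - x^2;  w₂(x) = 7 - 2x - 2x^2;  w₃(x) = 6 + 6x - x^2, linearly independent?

linearly independent

Write each element as a coordinate vector in ℝ³ using {1, x, x^2}.
The matrix [w₁|w₂|w₃] has determinant -140.
A nonzero determinant means the columns are linearly independent.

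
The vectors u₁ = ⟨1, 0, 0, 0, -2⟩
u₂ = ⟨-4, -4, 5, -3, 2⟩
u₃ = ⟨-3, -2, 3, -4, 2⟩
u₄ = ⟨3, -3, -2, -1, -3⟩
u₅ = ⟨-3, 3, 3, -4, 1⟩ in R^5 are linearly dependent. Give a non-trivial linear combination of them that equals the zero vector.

Set up α₁u₁ + … + α₅u₅ = 0 and solve the homogeneous system.
One solution (up to scaling) is (2, -1, 2, -1, -1).

2u₁ - u₂ + 2u₃ - u₄ - u₅ = 0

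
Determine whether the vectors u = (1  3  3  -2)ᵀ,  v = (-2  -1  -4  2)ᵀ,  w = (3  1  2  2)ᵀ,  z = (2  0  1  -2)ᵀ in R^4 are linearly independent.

linearly independent

The matrix [u|v|w|z] has determinant 70.
A nonzero determinant means the columns are linearly independent.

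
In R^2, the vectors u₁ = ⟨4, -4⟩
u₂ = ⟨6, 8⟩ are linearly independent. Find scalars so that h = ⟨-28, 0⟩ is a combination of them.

h = -4u₁ - 2u₂

Set up the augmented matrix [u₁ | u₂ | h] and row-reduce.
Row-reducing the augmented matrix gives the unique coefficients (a₁, a₂) = (-4, -2).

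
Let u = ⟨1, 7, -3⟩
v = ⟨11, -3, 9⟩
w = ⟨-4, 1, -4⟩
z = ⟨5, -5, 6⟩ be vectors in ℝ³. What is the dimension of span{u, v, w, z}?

Row-reduce the 4×3 matrix with these as rows.
Exactly 3 pivots survive; hence the rank is 3.
(With 4 elements in a 3-dimensional space the rank is at most 3.)

3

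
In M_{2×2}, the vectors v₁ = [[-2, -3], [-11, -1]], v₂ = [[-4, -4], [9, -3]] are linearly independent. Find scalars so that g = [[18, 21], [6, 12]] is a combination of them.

Identify each element with its coordinate vector in ℝ⁴ via {E₁₁, E₁₂, E₂₁, E₂₂}.
Solve the system with v₁, v₂ as columns and g as the right-hand side.
The system has the unique solution (α₁, α₂) = (-3, -3).

g = -3v₁ - 3v₂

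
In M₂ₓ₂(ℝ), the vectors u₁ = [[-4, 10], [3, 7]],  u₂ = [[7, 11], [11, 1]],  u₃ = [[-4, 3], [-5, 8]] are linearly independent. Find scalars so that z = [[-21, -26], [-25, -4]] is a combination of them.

Work in coordinates with respect to the standard basis {E₁₁, E₁₂, E₂₁, E₂₂}.
Solve the system with u₁, u₂, u₃ as columns and z as the right-hand side.
Row-reducing the augmented matrix gives the unique coefficients (α₁, α₂, α₃) = (1, -3, -1).

z = u₁ - 3u₂ - u₃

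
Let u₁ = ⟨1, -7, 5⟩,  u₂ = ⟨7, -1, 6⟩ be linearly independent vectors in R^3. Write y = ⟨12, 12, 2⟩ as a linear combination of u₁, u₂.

y = -2u₁ + 2u₂

Solve the system with u₁, u₂ as columns and y as the right-hand side.
The system has the unique solution (a₁, a₂) = (-2, 2).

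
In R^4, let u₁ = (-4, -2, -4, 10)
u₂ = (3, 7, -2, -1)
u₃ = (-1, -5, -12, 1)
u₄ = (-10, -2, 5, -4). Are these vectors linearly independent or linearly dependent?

linearly independent

Place the vectors as rows of a 4×4 matrix and reduce to echelon form.
The reduction yields 4 nonzero rows, so the rank is 4.
Since rank = 4 (the number of vectors), the set is linearly independent.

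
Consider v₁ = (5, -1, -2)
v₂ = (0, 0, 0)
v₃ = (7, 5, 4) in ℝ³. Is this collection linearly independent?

One of the vectors is the zero vector, so the set is linearly dependent.

linearly dependent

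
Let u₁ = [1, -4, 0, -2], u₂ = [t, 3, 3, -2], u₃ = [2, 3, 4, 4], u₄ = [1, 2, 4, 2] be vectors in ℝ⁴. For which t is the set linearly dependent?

t = -19/6

The vectors are dependent exactly when the determinant of the matrix with rows u₁, u₂, u₃, u₄ vanishes.
Expanding, det = -24*t - 76.
This vanishes exactly when t = -19/6.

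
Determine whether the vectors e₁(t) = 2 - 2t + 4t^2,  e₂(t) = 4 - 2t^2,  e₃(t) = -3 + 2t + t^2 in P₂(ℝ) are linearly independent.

linearly independent

Write each element as a coordinate vector in ℝ³ using {1, t, t^2}.
Row-reduce the matrix whose columns are e₁, e₂, e₃.
The reduction yields 3 nonzero rows, so the rank is 3.
Since rank = 3 (the number of vectors), the set is linearly independent.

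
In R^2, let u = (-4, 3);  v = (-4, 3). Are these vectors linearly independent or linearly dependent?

Place the vectors as rows of a 2×2 matrix and reduce to echelon form.
The reduction yields 1 nonzero row, so the rank is 1.
Since rank 1 < 2, the set is linearly dependent.

linearly dependent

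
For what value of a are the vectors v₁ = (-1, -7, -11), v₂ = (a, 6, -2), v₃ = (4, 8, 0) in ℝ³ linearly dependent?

a = 38/11

Dependence holds iff the 3×3 matrix [v₁ v₂ v₃] is singular.
Expanding, det = 304 - 88*a.
Solving 304 - 88*a = 0 yields a = 38/11.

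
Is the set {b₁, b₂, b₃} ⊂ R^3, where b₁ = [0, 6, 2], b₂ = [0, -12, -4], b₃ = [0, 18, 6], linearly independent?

Place the vectors as rows of a 3×3 matrix and reduce to echelon form.
The reduction yields 1 nonzero row, so the rank is 1.
Since rank 1 < 3, the set is linearly dependent.
Indeed 2b₁ + b₂ = 0.

linearly dependent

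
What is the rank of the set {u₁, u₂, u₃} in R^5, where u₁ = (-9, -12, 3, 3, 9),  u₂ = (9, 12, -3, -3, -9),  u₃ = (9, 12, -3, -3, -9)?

Row-reduce the 3×5 matrix with these as rows.
There is 1 pivot column, so rank = 1.

rank 1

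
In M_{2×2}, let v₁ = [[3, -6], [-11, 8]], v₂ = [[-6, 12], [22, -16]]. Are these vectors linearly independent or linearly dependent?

Write each element as a coordinate vector in ℝ⁴ using {E₁₁, E₁₂, E₂₁, E₂₂}.
Row-reduce the matrix whose columns are v₁, v₂.
The reduction yields 1 nonzero row, so the rank is 1.
Since rank 1 < 2, the set is linearly dependent.
Indeed 2v₁ + v₂ = 0.

linearly dependent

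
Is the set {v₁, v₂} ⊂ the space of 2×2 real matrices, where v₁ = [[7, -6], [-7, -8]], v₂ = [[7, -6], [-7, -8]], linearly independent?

Write each element as a coordinate vector in ℝ⁴ using {E₁₁, E₁₂, E₂₁, E₂₂}.
Place the vectors as rows of a 2×4 matrix and reduce to echelon form.
The reduction yields 1 nonzero row, so the rank is 1.
Since rank 1 < 2, the set is linearly dependent.
Indeed v₁ - v₂ = 0.

linearly dependent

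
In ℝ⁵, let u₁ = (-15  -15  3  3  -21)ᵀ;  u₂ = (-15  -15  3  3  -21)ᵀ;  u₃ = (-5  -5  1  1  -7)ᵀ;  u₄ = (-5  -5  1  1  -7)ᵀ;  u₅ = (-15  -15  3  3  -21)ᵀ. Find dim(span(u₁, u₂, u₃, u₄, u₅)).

1

Form the matrix with u₁, u₂, u₃, u₄, u₅ as columns and reduce.
Reduction leaves 1 leading entry, giving rank 1.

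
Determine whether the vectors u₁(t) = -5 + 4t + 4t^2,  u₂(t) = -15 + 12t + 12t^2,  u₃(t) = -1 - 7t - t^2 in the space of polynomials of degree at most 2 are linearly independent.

Take coordinates with respect to the standard basis {1, t, t^2}.
The matrix [u₁|u₂|u₃] has determinant 0.
A zero determinant means the columns are linearly dependent.
Indeed 3u₁ - u₂ = 0.

linearly dependent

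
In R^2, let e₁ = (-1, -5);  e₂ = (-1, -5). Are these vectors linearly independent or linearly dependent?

Row-reduce the matrix whose columns are e₁, e₂.
The reduction yields 1 nonzero row, so the rank is 1.
Since rank 1 < 2, the set is linearly dependent.

linearly dependent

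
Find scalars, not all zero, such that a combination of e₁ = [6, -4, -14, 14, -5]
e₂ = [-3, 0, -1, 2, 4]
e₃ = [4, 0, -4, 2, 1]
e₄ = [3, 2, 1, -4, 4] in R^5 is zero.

e₁ - 3e₃ + 2e₄ = 0

Solve the homogeneous system with e₁, e₂, e₃, e₄ as columns by row-reducing the coefficient matrix.
The free variable yields coefficients (1, 0, -3, 2) (any nonzero multiple also works).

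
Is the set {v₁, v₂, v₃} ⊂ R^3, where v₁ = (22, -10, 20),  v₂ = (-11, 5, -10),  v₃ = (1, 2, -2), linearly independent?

linearly dependent

One vector is a scalar multiple of another, so the set is dependent.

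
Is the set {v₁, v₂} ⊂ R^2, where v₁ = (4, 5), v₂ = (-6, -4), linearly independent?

linearly independent

Place the vectors as rows of a 2×2 matrix and reduce to echelon form.
The reduction yields 2 nonzero rows, so the rank is 2.
Since rank = 2 (the number of vectors), the set is linearly independent.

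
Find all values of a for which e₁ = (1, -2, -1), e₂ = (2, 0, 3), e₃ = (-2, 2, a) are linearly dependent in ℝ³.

a = -1/2

The vectors are dependent exactly when the determinant of the matrix with rows e₁, e₂, e₃ vanishes.
The determinant works out to 4*a + 2.
Solving 4*a + 2 = 0 yields a = -1/2.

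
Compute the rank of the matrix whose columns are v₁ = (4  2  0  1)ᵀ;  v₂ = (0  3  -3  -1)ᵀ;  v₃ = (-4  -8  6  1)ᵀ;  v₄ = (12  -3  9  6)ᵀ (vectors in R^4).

rank 2

Apply Gaussian elimination to the matrix whose rows are v₁, v₂, v₃, v₄.
Reduction leaves 2 leading entries, giving rank 2.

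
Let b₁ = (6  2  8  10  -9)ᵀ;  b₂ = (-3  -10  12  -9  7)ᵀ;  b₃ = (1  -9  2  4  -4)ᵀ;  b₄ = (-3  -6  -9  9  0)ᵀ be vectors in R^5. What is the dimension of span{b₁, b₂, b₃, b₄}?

Put the 5×4 matrix [b₁|b₂|b₃|b₄] into echelon form.
There are 4 pivot columns, so rank = 4.

4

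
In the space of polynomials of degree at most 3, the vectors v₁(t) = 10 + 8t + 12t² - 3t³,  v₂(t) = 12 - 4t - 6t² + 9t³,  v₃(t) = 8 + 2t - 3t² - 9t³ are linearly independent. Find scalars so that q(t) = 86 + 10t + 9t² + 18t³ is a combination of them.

Take coordinate vectors relative to {1, t, …, t³}.
Solve the system with v₁, v₂, v₃ as columns and q as the right-hand side.
Row-reducing the augmented matrix gives the unique coefficients (α₁, α₂, α₃) = (3, 4, 1).

q = 3v₁ + 4v₂ + v₃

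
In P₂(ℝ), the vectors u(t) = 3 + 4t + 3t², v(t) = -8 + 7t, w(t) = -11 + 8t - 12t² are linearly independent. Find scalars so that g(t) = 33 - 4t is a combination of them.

Work in coordinates with respect to the standard basis {1, t, t²}.
Solve the system with u, v, w as columns and g as the right-hand side.
The system has the unique solution (α₁, α₂, α₃) = (4, -4, 1).

g = 4u - 4v + w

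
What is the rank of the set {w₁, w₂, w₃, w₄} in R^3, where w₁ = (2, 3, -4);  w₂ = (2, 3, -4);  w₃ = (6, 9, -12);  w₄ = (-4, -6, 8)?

rank 1

Put the 3×4 matrix [w₁|w₂|w₃|w₄] into echelon form.
The echelon form has 1 nonzero row, so the rank is 1.
(With 4 elements in a 3-dimensional space the rank is at most 3.)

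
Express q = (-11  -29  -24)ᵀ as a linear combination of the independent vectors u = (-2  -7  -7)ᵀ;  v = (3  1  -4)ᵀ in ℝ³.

Since u, v are independent, the coefficients expressing q are uniquely determined by a linear system.
Row-reducing the augmented matrix gives the unique coefficients (α₁, α₂) = (4, -1).

q = 4u - v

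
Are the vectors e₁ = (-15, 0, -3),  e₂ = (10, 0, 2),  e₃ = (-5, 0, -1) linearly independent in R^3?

One vector is a scalar multiple of another, so the set is dependent.

linearly dependent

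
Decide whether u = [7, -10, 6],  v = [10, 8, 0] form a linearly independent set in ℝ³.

Place the vectors as rows of a 2×3 matrix and reduce to echelon form.
The reduction yields 2 nonzero rows, so the rank is 2.
Since rank = 2 (the number of vectors), the set is linearly independent.

linearly independent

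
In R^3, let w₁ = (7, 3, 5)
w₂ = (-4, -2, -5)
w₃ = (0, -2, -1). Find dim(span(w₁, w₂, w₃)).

3

Put the 3×3 matrix [w₁|w₂|w₃] into echelon form.
The echelon form has 3 nonzero rows, so the rank is 3.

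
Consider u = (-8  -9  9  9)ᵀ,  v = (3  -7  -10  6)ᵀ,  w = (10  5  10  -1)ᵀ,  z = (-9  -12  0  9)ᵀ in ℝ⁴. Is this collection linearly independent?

Form the 4×4 matrix with these as columns; its determinant is -2496.
A nonzero determinant means the columns are linearly independent.

linearly independent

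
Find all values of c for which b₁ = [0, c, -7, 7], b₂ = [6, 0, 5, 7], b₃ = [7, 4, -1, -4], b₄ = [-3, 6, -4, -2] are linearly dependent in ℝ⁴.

The vectors are dependent exactly when the determinant of the matrix with rows b₁, b₂, b₃, b₄ vanishes.
The determinant works out to 171*c - 4788.
Setting this to zero gives c = 28.

c = 28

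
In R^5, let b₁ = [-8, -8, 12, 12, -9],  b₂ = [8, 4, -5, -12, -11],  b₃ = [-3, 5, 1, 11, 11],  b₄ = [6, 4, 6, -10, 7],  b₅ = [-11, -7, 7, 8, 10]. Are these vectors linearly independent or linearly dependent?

linearly independent

The matrix [b₁|b₂|b₃|b₄|b₅] has determinant 99670.
A nonzero determinant means the columns are linearly independent.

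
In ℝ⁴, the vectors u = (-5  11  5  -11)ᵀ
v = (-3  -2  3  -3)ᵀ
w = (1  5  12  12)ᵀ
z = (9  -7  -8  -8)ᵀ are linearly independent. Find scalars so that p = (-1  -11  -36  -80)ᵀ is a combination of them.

Since u, v, w, z are independent, the coefficients expressing p are uniquely determined by a linear system.
Back-substitution yields (α₁, …, α₄) = (2, 2, -3, 2).

p = 2u + 2v - 3w + 2z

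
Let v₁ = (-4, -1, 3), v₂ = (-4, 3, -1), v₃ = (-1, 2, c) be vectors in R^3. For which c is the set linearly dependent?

Dependence holds iff the 3×3 matrix [v₁ v₂ v₃] is singular.
Expanding, det = -16*c - 24.
Setting this to zero gives c = -3/2.

c = -3/2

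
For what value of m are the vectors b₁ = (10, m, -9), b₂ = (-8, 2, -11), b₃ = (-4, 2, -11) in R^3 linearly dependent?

Place the vectors as rows of a 3×3 matrix; dependence ⇔ determinant zero.
The determinant works out to 72 - 44*m.
Setting this to zero gives m = 18/11.

m = 18/11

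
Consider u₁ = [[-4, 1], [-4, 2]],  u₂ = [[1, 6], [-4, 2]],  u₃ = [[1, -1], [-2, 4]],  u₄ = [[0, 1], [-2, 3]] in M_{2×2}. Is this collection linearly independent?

Take coordinates with respect to the standard basis {E₁₁, E₁₂, E₂₁, E₂₂}.
The matrix [u₁|u₂|u₃|u₄] has determinant 90.
A nonzero determinant means the columns are linearly independent.

linearly independent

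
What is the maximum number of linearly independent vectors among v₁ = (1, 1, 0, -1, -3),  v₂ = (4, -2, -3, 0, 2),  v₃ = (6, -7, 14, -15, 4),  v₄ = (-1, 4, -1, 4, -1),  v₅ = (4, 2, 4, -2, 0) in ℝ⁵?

4

Form the matrix with v₁, v₂, v₃, v₄, v₅ as columns and reduce.
The echelon form has 4 nonzero rows, so the rank is 4.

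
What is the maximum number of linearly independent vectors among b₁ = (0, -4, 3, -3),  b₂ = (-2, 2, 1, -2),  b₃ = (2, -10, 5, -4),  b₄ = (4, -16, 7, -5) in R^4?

2

Apply Gaussian elimination to the matrix whose rows are b₁, b₂, b₃, b₄.
There are 2 pivot columns, so rank = 2.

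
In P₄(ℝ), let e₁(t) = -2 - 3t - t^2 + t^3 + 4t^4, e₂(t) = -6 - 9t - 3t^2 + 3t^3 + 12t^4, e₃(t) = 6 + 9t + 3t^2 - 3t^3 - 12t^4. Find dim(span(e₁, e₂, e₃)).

dim = 1

Represent each element by its coordinate vector in ℝ⁵.
Put the 5×3 matrix [e₁|e₂|e₃] into echelon form.
Exactly 1 pivot survives; hence the rank is 1.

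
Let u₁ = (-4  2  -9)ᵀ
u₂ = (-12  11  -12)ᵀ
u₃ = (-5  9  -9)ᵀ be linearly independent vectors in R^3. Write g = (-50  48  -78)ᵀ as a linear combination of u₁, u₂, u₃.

g = 4u₁ + 2u₂ + 2u₃

Write g = a₁u₁ + … + a₃u₃ and equate components.
Row-reducing the augmented matrix gives the unique coefficients (a₁, a₂, a₃) = (4, 2, 2).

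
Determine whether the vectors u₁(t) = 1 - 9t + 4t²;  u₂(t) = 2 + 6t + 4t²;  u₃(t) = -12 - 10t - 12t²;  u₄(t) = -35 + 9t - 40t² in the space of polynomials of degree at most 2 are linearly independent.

linearly dependent

Take coordinates with respect to the standard basis {1, t, t²}.
There are 4 vectors in a 3-dimensional space, so they cannot be linearly independent.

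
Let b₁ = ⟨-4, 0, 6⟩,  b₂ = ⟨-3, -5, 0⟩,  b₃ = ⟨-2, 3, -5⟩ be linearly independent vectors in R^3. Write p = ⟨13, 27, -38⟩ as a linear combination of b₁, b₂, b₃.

p = -3b₁ - 3b₂ + 4b₃

Since b₁, b₂, b₃ are independent, the coefficients expressing p are uniquely determined by a linear system.
Back-substitution yields (c₁, c₂, c₃) = (-3, -3, 4).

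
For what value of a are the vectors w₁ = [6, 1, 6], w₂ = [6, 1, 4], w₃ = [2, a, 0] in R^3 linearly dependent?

a = 1/3

The vectors are dependent exactly when the determinant of the matrix with rows w₁, w₂, w₃ vanishes.
Expanding, det = 12*a - 4.
Setting this to zero gives a = 1/3.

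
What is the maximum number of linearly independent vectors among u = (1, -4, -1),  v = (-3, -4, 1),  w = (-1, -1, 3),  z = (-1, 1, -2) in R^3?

Row-reduce the 4×3 matrix with these as rows.
Exactly 3 pivots survive; hence the rank is 3.
(With 4 elements in a 3-dimensional space the rank is at most 3.)

3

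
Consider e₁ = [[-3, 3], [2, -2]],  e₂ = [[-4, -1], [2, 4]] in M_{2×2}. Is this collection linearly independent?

Take coordinates with respect to the standard basis {E₁₁, E₁₂, E₂₁, E₂₂}.
Place the vectors as rows of a 2×4 matrix and reduce to echelon form.
The reduction yields 2 nonzero rows, so the rank is 2.
Since rank = 2 (the number of vectors), the set is linearly independent.

linearly independent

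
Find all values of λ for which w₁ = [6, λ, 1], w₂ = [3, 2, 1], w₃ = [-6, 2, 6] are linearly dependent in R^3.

Dependence holds iff the 3×3 matrix [w₁ w₂ w₃] is singular.
Expanding, det = 78 - 24*λ.
Setting this to zero gives λ = 13/4.

λ = 13/4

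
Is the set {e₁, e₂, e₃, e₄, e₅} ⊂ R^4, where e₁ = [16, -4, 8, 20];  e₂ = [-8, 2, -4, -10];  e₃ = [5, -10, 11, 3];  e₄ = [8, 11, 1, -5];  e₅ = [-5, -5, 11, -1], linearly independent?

There are 5 vectors in a 4-dimensional space, so they cannot be linearly independent.

linearly dependent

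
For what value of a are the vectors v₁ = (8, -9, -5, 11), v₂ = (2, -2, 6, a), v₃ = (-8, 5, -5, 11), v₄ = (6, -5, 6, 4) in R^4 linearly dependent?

The set is linearly dependent precisely when det[v₁; v₂; v₃; v₄] = 0.
Expanding, det = 1376 - 172*a.
Setting this to zero gives a = 8.

a = 8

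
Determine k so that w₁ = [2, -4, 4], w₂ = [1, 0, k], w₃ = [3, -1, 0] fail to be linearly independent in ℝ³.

k = -2/5

Place the vectors as rows of a 3×3 matrix; dependence ⇔ determinant zero.
Cofactor expansion gives det = -10*k - 4.
Solving -10*k - 4 = 0 yields k = -2/5.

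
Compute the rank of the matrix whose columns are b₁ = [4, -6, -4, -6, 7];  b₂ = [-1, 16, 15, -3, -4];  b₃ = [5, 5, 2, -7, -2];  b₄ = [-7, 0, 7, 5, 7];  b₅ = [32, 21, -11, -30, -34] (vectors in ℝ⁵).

3

Put the 5×5 matrix [b₁|b₂|b₃|b₄|b₅] into echelon form.
There are 3 pivot columns, so rank = 3.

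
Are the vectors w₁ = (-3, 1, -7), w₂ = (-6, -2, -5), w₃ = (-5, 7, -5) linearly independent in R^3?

Form the 3×3 matrix with these as columns; its determinant is 224.
A nonzero determinant means the columns are linearly independent.

linearly independent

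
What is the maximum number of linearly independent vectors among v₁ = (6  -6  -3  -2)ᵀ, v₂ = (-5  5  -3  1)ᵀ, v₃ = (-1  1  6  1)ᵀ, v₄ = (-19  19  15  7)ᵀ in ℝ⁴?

2

Row-reduce the 4×4 matrix with these as rows.
There are 2 pivot columns, so rank = 2.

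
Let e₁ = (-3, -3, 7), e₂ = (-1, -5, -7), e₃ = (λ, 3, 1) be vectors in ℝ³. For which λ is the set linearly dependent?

Place the vectors as rows of a 3×3 matrix; dependence ⇔ determinant zero.
The determinant works out to 56*λ - 72.
Solving 56*λ - 72 = 0 yields λ = 9/7.

λ = 9/7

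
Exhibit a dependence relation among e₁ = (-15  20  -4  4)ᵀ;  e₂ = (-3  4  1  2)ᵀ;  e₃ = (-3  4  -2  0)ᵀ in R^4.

Row-reduce the matrix with e₁, e₂, e₃ as columns; the null space gives the coefficients.
One solution (up to scaling) is (1, -2, -3).

e₁ - 2e₂ - 3e₃ = 0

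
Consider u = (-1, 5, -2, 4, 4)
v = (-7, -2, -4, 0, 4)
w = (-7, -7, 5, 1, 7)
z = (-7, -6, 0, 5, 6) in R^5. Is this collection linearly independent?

linearly independent

Row-reduce the matrix whose columns are u, v, w, z.
The reduction yields 4 nonzero rows, so the rank is 4.
Since rank = 4 (the number of vectors), the set is linearly independent.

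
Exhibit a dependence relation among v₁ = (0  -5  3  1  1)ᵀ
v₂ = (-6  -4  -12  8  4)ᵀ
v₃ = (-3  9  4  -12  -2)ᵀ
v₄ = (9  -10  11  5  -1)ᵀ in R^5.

v₁ - v₂ - v₃ - v₄ = 0

Row-reduce the matrix with v₁, v₂, v₃, v₄ as columns; the null space gives the coefficients.
One solution (up to scaling) is (1, -1, -1, -1).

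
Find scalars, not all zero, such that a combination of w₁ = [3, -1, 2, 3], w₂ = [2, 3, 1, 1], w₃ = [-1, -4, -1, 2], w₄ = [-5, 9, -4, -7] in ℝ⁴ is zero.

3w₁ - 2w₂ + w₄ = 0

Set up α₁w₁ + … + α₄w₄ = 0 and solve the homogeneous system.
The free variable yields coefficients (3, -2, 0, 1) (any nonzero multiple also works).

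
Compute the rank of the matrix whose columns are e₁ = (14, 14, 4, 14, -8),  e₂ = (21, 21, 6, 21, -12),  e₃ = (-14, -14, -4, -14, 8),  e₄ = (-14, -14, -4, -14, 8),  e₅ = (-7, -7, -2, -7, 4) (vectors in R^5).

Put the 5×5 matrix [e₁|e₂|e₃|e₄|e₅] into echelon form.
Reduction leaves 1 leading entry, giving rank 1.

rank 1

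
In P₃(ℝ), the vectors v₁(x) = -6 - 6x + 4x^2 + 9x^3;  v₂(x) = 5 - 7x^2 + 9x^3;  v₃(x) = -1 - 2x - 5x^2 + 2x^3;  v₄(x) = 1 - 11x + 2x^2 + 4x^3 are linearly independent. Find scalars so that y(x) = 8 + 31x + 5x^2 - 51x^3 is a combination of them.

y = -3v₁ - 2v₂ - v₃ - v₄

Take coordinate vectors relative to {1, x, …, x^3}.
Solve the system with v₁, v₂, v₃, v₄ as columns and y as the right-hand side.
The system has the unique solution (c₁, …, c₄) = (-3, -2, -1, -1).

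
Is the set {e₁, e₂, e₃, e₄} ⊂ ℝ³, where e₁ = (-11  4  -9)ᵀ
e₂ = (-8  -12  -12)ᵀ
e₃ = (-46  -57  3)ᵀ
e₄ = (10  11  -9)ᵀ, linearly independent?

linearly dependent

There are 4 vectors in a 3-dimensional space, so they cannot be linearly independent.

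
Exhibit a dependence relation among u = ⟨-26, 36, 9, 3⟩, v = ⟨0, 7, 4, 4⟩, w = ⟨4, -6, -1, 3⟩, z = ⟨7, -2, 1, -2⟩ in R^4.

Set up α₁u + … + α₄z = 0 and solve the homogeneous system.
A generator of the null space is (1, -2, 3, 2).

u - 2v + 3w + 2z = 0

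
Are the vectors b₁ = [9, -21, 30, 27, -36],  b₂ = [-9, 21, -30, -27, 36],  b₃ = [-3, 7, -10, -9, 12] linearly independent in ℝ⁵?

linearly dependent

Place the vectors as rows of a 3×5 matrix and reduce to echelon form.
The reduction yields 1 nonzero row, so the rank is 1.
Since rank 1 < 3, the set is linearly dependent.
Indeed b₁ + b₂ = 0.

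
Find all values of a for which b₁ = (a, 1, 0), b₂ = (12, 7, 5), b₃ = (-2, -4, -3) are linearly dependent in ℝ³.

The vectors are dependent exactly when the determinant of the matrix with rows b₁, b₂, b₃ vanishes.
Expanding, det = 26 - a.
This vanishes exactly when a = 26.

a = 26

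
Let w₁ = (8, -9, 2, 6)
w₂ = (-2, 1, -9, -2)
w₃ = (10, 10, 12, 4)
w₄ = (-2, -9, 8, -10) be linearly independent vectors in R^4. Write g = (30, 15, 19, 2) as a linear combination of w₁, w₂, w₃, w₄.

Set up the augmented matrix [w₁ | w₂ | w₃ | w₄ | g] and row-reduce.
Back-substitution yields (c₁, …, c₄) = (1, 3, 3, 1).

g = w₁ + 3w₂ + 3w₃ + w₄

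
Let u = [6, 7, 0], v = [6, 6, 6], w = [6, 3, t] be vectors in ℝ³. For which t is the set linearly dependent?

t = 24

Dependence holds iff the 3×3 matrix [u v w] is singular.
Expanding, det = 144 - 6*t.
Setting this to zero gives t = 24.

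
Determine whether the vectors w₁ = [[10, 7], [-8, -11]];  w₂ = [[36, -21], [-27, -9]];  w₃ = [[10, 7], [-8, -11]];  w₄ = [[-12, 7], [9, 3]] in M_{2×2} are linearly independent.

Write each element as a coordinate vector in ℝ⁴ using {E₁₁, E₁₂, E₂₁, E₂₂}.
Two of the vectors are equal, giving an immediate dependence.

linearly dependent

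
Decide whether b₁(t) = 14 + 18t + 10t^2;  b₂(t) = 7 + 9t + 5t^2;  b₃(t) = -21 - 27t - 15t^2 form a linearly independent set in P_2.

linearly dependent

Take coordinates with respect to the standard basis {1, t, t^2}.
Form the 3×3 matrix with these as columns; its determinant is 0.
A zero determinant means the columns are linearly dependent.
Indeed b₁ - 2b₂ = 0.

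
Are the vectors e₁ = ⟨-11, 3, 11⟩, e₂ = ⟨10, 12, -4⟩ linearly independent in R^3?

Place the vectors as rows of a 2×3 matrix and reduce to echelon form.
The reduction yields 2 nonzero rows, so the rank is 2.
Since rank = 2 (the number of vectors), the set is linearly independent.

linearly independent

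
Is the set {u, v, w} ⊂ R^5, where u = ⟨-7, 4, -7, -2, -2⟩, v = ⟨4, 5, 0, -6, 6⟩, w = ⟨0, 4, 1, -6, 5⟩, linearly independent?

Row-reduce the matrix whose columns are u, v, w.
The reduction yields 3 nonzero rows, so the rank is 3.
Since rank = 3 (the number of vectors), the set is linearly independent.

linearly independent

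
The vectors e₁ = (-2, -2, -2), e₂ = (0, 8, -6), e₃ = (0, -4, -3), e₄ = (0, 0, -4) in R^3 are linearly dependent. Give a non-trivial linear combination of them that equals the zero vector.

Set up α₁e₁ + … + α₄e₄ = 0 and solve the homogeneous system.
The free variable yields coefficients (0, 1, 2, -3) (any nonzero multiple also works).

e₂ + 2e₃ - 3e₄ = 0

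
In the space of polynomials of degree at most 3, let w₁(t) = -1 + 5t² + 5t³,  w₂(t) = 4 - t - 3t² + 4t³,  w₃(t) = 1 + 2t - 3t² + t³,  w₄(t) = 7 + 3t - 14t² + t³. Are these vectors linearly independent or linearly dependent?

Take coordinates with respect to the standard basis {1, t, …, t³}.
Row-reduce the matrix whose columns are w₁, w₂, w₃, w₄.
The reduction yields 3 nonzero rows, so the rank is 3.
Since rank 3 < 4, the set is linearly dependent.

linearly dependent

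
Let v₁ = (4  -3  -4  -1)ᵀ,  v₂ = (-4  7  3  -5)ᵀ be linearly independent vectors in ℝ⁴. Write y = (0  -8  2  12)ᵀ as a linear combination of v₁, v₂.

Set up the augmented matrix [v₁ | v₂ | y] and row-reduce.
Back-substitution yields (α₁, α₂) = (-2, -2).

y = -2v₁ - 2v₂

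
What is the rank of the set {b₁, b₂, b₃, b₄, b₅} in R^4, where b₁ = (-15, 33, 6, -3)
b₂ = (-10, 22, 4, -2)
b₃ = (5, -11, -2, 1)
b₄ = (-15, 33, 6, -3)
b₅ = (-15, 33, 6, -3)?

Put the 4×5 matrix [b₁|b₂|b₃|b₄|b₅] into echelon form.
There is 1 pivot column, so rank = 1.
(With 5 elements in a 4-dimensional space the rank is at most 4.)

rank 1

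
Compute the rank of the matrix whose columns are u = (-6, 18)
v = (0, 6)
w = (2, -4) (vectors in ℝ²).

rank 2

Row-reduce the 3×2 matrix with these as rows.
The echelon form has 2 nonzero rows, so the rank is 2.
(With 3 elements in a 2-dimensional space the rank is at most 2.)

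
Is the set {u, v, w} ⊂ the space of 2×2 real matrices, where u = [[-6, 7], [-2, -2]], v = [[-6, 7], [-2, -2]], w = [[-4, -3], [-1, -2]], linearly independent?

Take coordinates with respect to the standard basis {E₁₁, E₁₂, E₂₁, E₂₂}.
Row-reduce the matrix whose columns are u, v, w.
The reduction yields 2 nonzero rows, so the rank is 2.
Since rank 2 < 3, the set is linearly dependent.
Indeed u - v = 0.

linearly dependent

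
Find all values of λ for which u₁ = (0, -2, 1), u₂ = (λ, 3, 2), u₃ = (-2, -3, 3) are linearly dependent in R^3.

λ = -14/3

The vectors are dependent exactly when the determinant of the matrix with rows u₁, u₂, u₃ vanishes.
The determinant works out to 3*λ + 14.
This vanishes exactly when λ = -14/3.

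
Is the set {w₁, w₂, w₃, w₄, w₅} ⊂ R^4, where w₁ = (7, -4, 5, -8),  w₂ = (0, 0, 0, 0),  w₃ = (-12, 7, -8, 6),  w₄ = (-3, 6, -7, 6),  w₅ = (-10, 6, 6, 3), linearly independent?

There are 5 vectors in a 4-dimensional space, so they cannot be linearly independent.

linearly dependent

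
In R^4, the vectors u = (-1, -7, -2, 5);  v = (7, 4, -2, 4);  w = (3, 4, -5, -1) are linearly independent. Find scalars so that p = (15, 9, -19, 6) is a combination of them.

Since u, v, w are independent, the coefficients expressing p are uniquely determined by a linear system.
The system has the unique solution (α₁, α₂, α₃) = (1, 1, 3).

p = u + v + 3w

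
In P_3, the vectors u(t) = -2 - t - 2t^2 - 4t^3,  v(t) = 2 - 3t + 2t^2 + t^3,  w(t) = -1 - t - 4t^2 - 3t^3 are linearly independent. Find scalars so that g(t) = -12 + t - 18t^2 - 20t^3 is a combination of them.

g = 3u - 2v + 2w

Identify each element with its coordinate vector in ℝ⁴ via {1, t, …, t^3}.
Since u, v, w are independent, the coefficients expressing g are uniquely determined by a linear system.
Row-reducing the augmented matrix gives the unique coefficients (a₁, a₂, a₃) = (3, -2, 2).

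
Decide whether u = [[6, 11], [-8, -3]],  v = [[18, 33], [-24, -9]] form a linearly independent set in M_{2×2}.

linearly dependent

Take coordinates with respect to the standard basis {E₁₁, E₁₂, E₂₁, E₂₂}.
Place the vectors as rows of a 2×4 matrix and reduce to echelon form.
The reduction yields 1 nonzero row, so the rank is 1.
Since rank 1 < 2, the set is linearly dependent.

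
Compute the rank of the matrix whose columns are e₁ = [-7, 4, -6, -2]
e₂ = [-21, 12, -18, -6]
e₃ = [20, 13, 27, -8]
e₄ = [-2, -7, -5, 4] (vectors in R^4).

Form the matrix with e₁, e₂, e₃, e₄ as columns and reduce.
Reduction leaves 2 leading entries, giving rank 2.

rank 2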